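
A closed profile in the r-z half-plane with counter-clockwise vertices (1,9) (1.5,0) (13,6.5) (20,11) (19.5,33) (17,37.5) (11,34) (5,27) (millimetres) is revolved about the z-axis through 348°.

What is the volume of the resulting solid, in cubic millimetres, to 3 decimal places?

Profile (r,z), 8 vertices: (1,9) (1.5,0) (13,6.5) (20,11) (19.5,33) (17,37.5) (11,34) (5,27)
edge 0: (1,9)→(1.5,0)  cross = 1·0 − 1.5·9 = -13.5000; (r_i+r_j)·cross = 2.5·-13.5000 = -33.7500
edge 1: (1.5,0)→(13,6.5)  cross = 1.5·6.5 − 13·0 = 9.7500; (r_i+r_j)·cross = 14.5·9.7500 = 141.3750
edge 2: (13,6.5)→(20,11)  cross = 13·11 − 20·6.5 = 13.0000; (r_i+r_j)·cross = 33·13.0000 = 429.0000
edge 3: (20,11)→(19.5,33)  cross = 20·33 − 19.5·11 = 445.5000; (r_i+r_j)·cross = 39.5·445.5000 = 17597.2500
edge 4: (19.5,33)→(17,37.5)  cross = 19.5·37.5 − 17·33 = 170.2500; (r_i+r_j)·cross = 36.5·170.2500 = 6214.1250
edge 5: (17,37.5)→(11,34)  cross = 17·34 − 11·37.5 = 165.5000; (r_i+r_j)·cross = 28·165.5000 = 4634.0000
edge 6: (11,34)→(5,27)  cross = 11·27 − 5·34 = 127.0000; (r_i+r_j)·cross = 16·127.0000 = 2032.0000
edge 7: (5,27)→(1,9)  cross = 5·9 − 1·27 = 18.0000; (r_i+r_j)·cross = 6·18.0000 = 108.0000
Σcross = 935.5000 → A = |Σcross|/2 = 467.7500 mm²
Σ(r_i+r_j)·cross = 31122.0000 → first moment M = |Σ|/6 = 5187.0000
R_c = M/A = 5187.0000/467.7500 = 11.0893 mm
θ = 348° = 6.073746 rad
V = θ·R_c·A = 6.073746·11.0893·467.7500 = 31504.519 mm³

Volume = 31504.519 mm³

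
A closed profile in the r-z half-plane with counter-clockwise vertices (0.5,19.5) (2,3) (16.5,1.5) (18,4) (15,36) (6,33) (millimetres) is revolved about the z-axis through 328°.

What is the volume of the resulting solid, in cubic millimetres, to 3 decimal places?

Volume = 25100.575 mm³

Profile (r,z), 6 vertices: (0.5,19.5) (2,3) (16.5,1.5) (18,4) (15,36) (6,33)
edge 0: (0.5,19.5)→(2,3)  cross = 0.5·3 − 2·19.5 = -37.5000; (r_i+r_j)·cross = 2.5·-37.5000 = -93.7500
edge 1: (2,3)→(16.5,1.5)  cross = 2·1.5 − 16.5·3 = -46.5000; (r_i+r_j)·cross = 18.5·-46.5000 = -860.2500
edge 2: (16.5,1.5)→(18,4)  cross = 16.5·4 − 18·1.5 = 39.0000; (r_i+r_j)·cross = 34.5·39.0000 = 1345.5000
edge 3: (18,4)→(15,36)  cross = 18·36 − 15·4 = 588.0000; (r_i+r_j)·cross = 33·588.0000 = 19404.0000
edge 4: (15,36)→(6,33)  cross = 15·33 − 6·36 = 279.0000; (r_i+r_j)·cross = 21·279.0000 = 5859.0000
edge 5: (6,33)→(0.5,19.5)  cross = 6·19.5 − 0.5·33 = 100.5000; (r_i+r_j)·cross = 6.5·100.5000 = 653.2500
Σcross = 922.5000 → A = |Σcross|/2 = 461.2500 mm²
Σ(r_i+r_j)·cross = 26307.7500 → first moment M = |Σ|/6 = 4384.6250
R_c = M/A = 4384.6250/461.2500 = 9.5060 mm
θ = 328° = 5.724680 rad
V = θ·R_c·A = 5.724680·9.5060·461.2500 = 25100.575 mm³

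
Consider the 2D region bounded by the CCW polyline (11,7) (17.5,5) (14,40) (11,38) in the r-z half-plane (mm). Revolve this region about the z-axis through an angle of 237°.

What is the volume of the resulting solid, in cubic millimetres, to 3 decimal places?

Volume = 8768.715 mm³

Profile (r,z), 4 vertices: (11,7) (17.5,5) (14,40) (11,38)
edge 0: (11,7)→(17.5,5)  cross = 11·5 − 17.5·7 = -67.5000; (r_i+r_j)·cross = 28.5·-67.5000 = -1923.7500
edge 1: (17.5,5)→(14,40)  cross = 17.5·40 − 14·5 = 630.0000; (r_i+r_j)·cross = 31.5·630.0000 = 19845.0000
edge 2: (14,40)→(11,38)  cross = 14·38 − 11·40 = 92.0000; (r_i+r_j)·cross = 25·92.0000 = 2300.0000
edge 3: (11,38)→(11,7)  cross = 11·7 − 11·38 = -341.0000; (r_i+r_j)·cross = 22·-341.0000 = -7502.0000
Σcross = 313.5000 → A = |Σcross|/2 = 156.7500 mm²
Σ(r_i+r_j)·cross = 12719.2500 → first moment M = |Σ|/6 = 2119.8750
R_c = M/A = 2119.8750/156.7500 = 13.5239 mm
θ = 237° = 4.136430 rad
V = θ·R_c·A = 4.136430·13.5239·156.7500 = 8768.715 mm³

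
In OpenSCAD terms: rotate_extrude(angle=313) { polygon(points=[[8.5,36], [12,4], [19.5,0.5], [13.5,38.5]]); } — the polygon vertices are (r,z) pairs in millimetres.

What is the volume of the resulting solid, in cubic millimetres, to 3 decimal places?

Profile (r,z), 4 vertices: (8.5,36) (12,4) (19.5,0.5) (13.5,38.5)
edge 0: (8.5,36)→(12,4)  cross = 8.5·4 − 12·36 = -398.0000; (r_i+r_j)·cross = 20.5·-398.0000 = -8159.0000
edge 1: (12,4)→(19.5,0.5)  cross = 12·0.5 − 19.5·4 = -72.0000; (r_i+r_j)·cross = 31.5·-72.0000 = -2268.0000
edge 2: (19.5,0.5)→(13.5,38.5)  cross = 19.5·38.5 − 13.5·0.5 = 744.0000; (r_i+r_j)·cross = 33·744.0000 = 24552.0000
edge 3: (13.5,38.5)→(8.5,36)  cross = 13.5·36 − 8.5·38.5 = 158.7500; (r_i+r_j)·cross = 22·158.7500 = 3492.5000
Σcross = 432.7500 → A = |Σcross|/2 = 216.3750 mm²
Σ(r_i+r_j)·cross = 17617.5000 → first moment M = |Σ|/6 = 2936.2500
R_c = M/A = 2936.2500/216.3750 = 13.5702 mm
θ = 313° = 5.462881 rad
V = θ·R_c·A = 5.462881·13.5702·216.3750 = 16040.383 mm³

Volume = 16040.383 mm³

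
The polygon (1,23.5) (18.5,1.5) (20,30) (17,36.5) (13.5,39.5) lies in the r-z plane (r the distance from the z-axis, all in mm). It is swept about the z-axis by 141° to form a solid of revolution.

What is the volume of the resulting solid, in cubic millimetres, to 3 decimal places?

Profile (r,z), 5 vertices: (1,23.5) (18.5,1.5) (20,30) (17,36.5) (13.5,39.5)
edge 0: (1,23.5)→(18.5,1.5)  cross = 1·1.5 − 18.5·23.5 = -433.2500; (r_i+r_j)·cross = 19.5·-433.2500 = -8448.3750
edge 1: (18.5,1.5)→(20,30)  cross = 18.5·30 − 20·1.5 = 525.0000; (r_i+r_j)·cross = 38.5·525.0000 = 20212.5000
edge 2: (20,30)→(17,36.5)  cross = 20·36.5 − 17·30 = 220.0000; (r_i+r_j)·cross = 37·220.0000 = 8140.0000
edge 3: (17,36.5)→(13.5,39.5)  cross = 17·39.5 − 13.5·36.5 = 178.7500; (r_i+r_j)·cross = 30.5·178.7500 = 5451.8750
edge 4: (13.5,39.5)→(1,23.5)  cross = 13.5·23.5 − 1·39.5 = 277.7500; (r_i+r_j)·cross = 14.5·277.7500 = 4027.3750
Σcross = 768.2500 → A = |Σcross|/2 = 384.1250 mm²
Σ(r_i+r_j)·cross = 29383.3750 → first moment M = |Σ|/6 = 4897.2292
R_c = M/A = 4897.2292/384.1250 = 12.7491 mm
θ = 141° = 2.460914 rad
V = θ·R_c·A = 2.460914·12.7491·384.1250 = 12051.661 mm³

Volume = 12051.661 mm³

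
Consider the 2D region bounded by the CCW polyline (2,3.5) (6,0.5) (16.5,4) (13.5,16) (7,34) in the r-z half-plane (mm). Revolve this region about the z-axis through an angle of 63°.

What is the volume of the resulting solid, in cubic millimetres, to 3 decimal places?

Profile (r,z), 5 vertices: (2,3.5) (6,0.5) (16.5,4) (13.5,16) (7,34)
edge 0: (2,3.5)→(6,0.5)  cross = 2·0.5 − 6·3.5 = -20.0000; (r_i+r_j)·cross = 8·-20.0000 = -160.0000
edge 1: (6,0.5)→(16.5,4)  cross = 6·4 − 16.5·0.5 = 15.7500; (r_i+r_j)·cross = 22.5·15.7500 = 354.3750
edge 2: (16.5,4)→(13.5,16)  cross = 16.5·16 − 13.5·4 = 210.0000; (r_i+r_j)·cross = 30·210.0000 = 6300.0000
edge 3: (13.5,16)→(7,34)  cross = 13.5·34 − 7·16 = 347.0000; (r_i+r_j)·cross = 20.5·347.0000 = 7113.5000
edge 4: (7,34)→(2,3.5)  cross = 7·3.5 − 2·34 = -43.5000; (r_i+r_j)·cross = 9·-43.5000 = -391.5000
Σcross = 509.2500 → A = |Σcross|/2 = 254.6250 mm²
Σ(r_i+r_j)·cross = 13216.3750 → first moment M = |Σ|/6 = 2202.7292
R_c = M/A = 2202.7292/254.6250 = 8.6509 mm
θ = 63° = 1.099557 rad
V = θ·R_c·A = 1.099557·8.6509·254.6250 = 2422.027 mm³

Volume = 2422.027 mm³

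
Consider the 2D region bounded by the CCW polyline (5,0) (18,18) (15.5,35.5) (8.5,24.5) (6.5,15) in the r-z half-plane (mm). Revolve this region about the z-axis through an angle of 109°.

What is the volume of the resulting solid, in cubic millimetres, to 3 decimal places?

Profile (r,z), 5 vertices: (5,0) (18,18) (15.5,35.5) (8.5,24.5) (6.5,15)
edge 0: (5,0)→(18,18)  cross = 5·18 − 18·0 = 90.0000; (r_i+r_j)·cross = 23·90.0000 = 2070.0000
edge 1: (18,18)→(15.5,35.5)  cross = 18·35.5 − 15.5·18 = 360.0000; (r_i+r_j)·cross = 33.5·360.0000 = 12060.0000
edge 2: (15.5,35.5)→(8.5,24.5)  cross = 15.5·24.5 − 8.5·35.5 = 78.0000; (r_i+r_j)·cross = 24·78.0000 = 1872.0000
edge 3: (8.5,24.5)→(6.5,15)  cross = 8.5·15 − 6.5·24.5 = -31.7500; (r_i+r_j)·cross = 15·-31.7500 = -476.2500
edge 4: (6.5,15)→(5,0)  cross = 6.5·0 − 5·15 = -75.0000; (r_i+r_j)·cross = 11.5·-75.0000 = -862.5000
Σcross = 421.2500 → A = |Σcross|/2 = 210.6250 mm²
Σ(r_i+r_j)·cross = 14663.2500 → first moment M = |Σ|/6 = 2443.8750
R_c = M/A = 2443.8750/210.6250 = 11.6030 mm
θ = 109° = 1.902409 rad
V = θ·R_c·A = 1.902409·11.6030·210.6250 = 4649.250 mm³

Volume = 4649.250 mm³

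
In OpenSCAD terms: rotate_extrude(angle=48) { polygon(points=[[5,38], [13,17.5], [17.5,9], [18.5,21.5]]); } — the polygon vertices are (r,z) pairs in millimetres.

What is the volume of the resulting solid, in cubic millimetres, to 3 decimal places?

Profile (r,z), 4 vertices: (5,38) (13,17.5) (17.5,9) (18.5,21.5)
edge 0: (5,38)→(13,17.5)  cross = 5·17.5 − 13·38 = -406.5000; (r_i+r_j)·cross = 18·-406.5000 = -7317.0000
edge 1: (13,17.5)→(17.5,9)  cross = 13·9 − 17.5·17.5 = -189.2500; (r_i+r_j)·cross = 30.5·-189.2500 = -5772.1250
edge 2: (17.5,9)→(18.5,21.5)  cross = 17.5·21.5 − 18.5·9 = 209.7500; (r_i+r_j)·cross = 36·209.7500 = 7551.0000
edge 3: (18.5,21.5)→(5,38)  cross = 18.5·38 − 5·21.5 = 595.5000; (r_i+r_j)·cross = 23.5·595.5000 = 13994.2500
Σcross = 209.5000 → A = |Σcross|/2 = 104.7500 mm²
Σ(r_i+r_j)·cross = 8456.1250 → first moment M = |Σ|/6 = 1409.3542
R_c = M/A = 1409.3542/104.7500 = 13.4545 mm
θ = 48° = 0.837758 rad
V = θ·R_c·A = 0.837758·13.4545·104.7500 = 1180.698 mm³

Volume = 1180.698 mm³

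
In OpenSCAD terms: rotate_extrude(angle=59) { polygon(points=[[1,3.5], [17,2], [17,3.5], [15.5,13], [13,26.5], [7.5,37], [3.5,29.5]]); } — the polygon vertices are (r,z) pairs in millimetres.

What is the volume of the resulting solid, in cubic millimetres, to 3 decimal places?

Volume = 3236.658 mm³

Profile (r,z), 7 vertices: (1,3.5) (17,2) (17,3.5) (15.5,13) (13,26.5) (7.5,37) (3.5,29.5)
edge 0: (1,3.5)→(17,2)  cross = 1·2 − 17·3.5 = -57.5000; (r_i+r_j)·cross = 18·-57.5000 = -1035.0000
edge 1: (17,2)→(17,3.5)  cross = 17·3.5 − 17·2 = 25.5000; (r_i+r_j)·cross = 34·25.5000 = 867.0000
edge 2: (17,3.5)→(15.5,13)  cross = 17·13 − 15.5·3.5 = 166.7500; (r_i+r_j)·cross = 32.5·166.7500 = 5419.3750
edge 3: (15.5,13)→(13,26.5)  cross = 15.5·26.5 − 13·13 = 241.7500; (r_i+r_j)·cross = 28.5·241.7500 = 6889.8750
edge 4: (13,26.5)→(7.5,37)  cross = 13·37 − 7.5·26.5 = 282.2500; (r_i+r_j)·cross = 20.5·282.2500 = 5786.1250
edge 5: (7.5,37)→(3.5,29.5)  cross = 7.5·29.5 − 3.5·37 = 91.7500; (r_i+r_j)·cross = 11·91.7500 = 1009.2500
edge 6: (3.5,29.5)→(1,3.5)  cross = 3.5·3.5 − 1·29.5 = -17.2500; (r_i+r_j)·cross = 4.5·-17.2500 = -77.6250
Σcross = 733.2500 → A = |Σcross|/2 = 366.6250 mm²
Σ(r_i+r_j)·cross = 18859.0000 → first moment M = |Σ|/6 = 3143.1667
R_c = M/A = 3143.1667/366.6250 = 8.5732 mm
θ = 59° = 1.029744 rad
V = θ·R_c·A = 1.029744·8.5732·366.6250 = 3236.658 mm³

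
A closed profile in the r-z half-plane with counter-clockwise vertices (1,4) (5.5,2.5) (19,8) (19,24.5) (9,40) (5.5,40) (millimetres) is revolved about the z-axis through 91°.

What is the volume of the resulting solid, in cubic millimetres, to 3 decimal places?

Volume = 7602.289 mm³

Profile (r,z), 6 vertices: (1,4) (5.5,2.5) (19,8) (19,24.5) (9,40) (5.5,40)
edge 0: (1,4)→(5.5,2.5)  cross = 1·2.5 − 5.5·4 = -19.5000; (r_i+r_j)·cross = 6.5·-19.5000 = -126.7500
edge 1: (5.5,2.5)→(19,8)  cross = 5.5·8 − 19·2.5 = -3.5000; (r_i+r_j)·cross = 24.5·-3.5000 = -85.7500
edge 2: (19,8)→(19,24.5)  cross = 19·24.5 − 19·8 = 313.5000; (r_i+r_j)·cross = 38·313.5000 = 11913.0000
edge 3: (19,24.5)→(9,40)  cross = 19·40 − 9·24.5 = 539.5000; (r_i+r_j)·cross = 28·539.5000 = 15106.0000
edge 4: (9,40)→(5.5,40)  cross = 9·40 − 5.5·40 = 140.0000; (r_i+r_j)·cross = 14.5·140.0000 = 2030.0000
edge 5: (5.5,40)→(1,4)  cross = 5.5·4 − 1·40 = -18.0000; (r_i+r_j)·cross = 6.5·-18.0000 = -117.0000
Σcross = 952.0000 → A = |Σcross|/2 = 476.0000 mm²
Σ(r_i+r_j)·cross = 28719.5000 → first moment M = |Σ|/6 = 4786.5833
R_c = M/A = 4786.5833/476.0000 = 10.0558 mm
θ = 91° = 1.588250 rad
V = θ·R_c·A = 1.588250·10.0558·476.0000 = 7602.289 mm³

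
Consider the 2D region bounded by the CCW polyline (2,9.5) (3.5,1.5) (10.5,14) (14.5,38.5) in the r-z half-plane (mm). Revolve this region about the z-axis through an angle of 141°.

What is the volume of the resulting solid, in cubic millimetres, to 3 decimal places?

Volume = 2597.392 mm³

Profile (r,z), 4 vertices: (2,9.5) (3.5,1.5) (10.5,14) (14.5,38.5)
edge 0: (2,9.5)→(3.5,1.5)  cross = 2·1.5 − 3.5·9.5 = -30.2500; (r_i+r_j)·cross = 5.5·-30.2500 = -166.3750
edge 1: (3.5,1.5)→(10.5,14)  cross = 3.5·14 − 10.5·1.5 = 33.2500; (r_i+r_j)·cross = 14·33.2500 = 465.5000
edge 2: (10.5,14)→(14.5,38.5)  cross = 10.5·38.5 − 14.5·14 = 201.2500; (r_i+r_j)·cross = 25·201.2500 = 5031.2500
edge 3: (14.5,38.5)→(2,9.5)  cross = 14.5·9.5 − 2·38.5 = 60.7500; (r_i+r_j)·cross = 16.5·60.7500 = 1002.3750
Σcross = 265.0000 → A = |Σcross|/2 = 132.5000 mm²
Σ(r_i+r_j)·cross = 6332.7500 → first moment M = |Σ|/6 = 1055.4583
R_c = M/A = 1055.4583/132.5000 = 7.9657 mm
θ = 141° = 2.460914 rad
V = θ·R_c·A = 2.460914·7.9657·132.5000 = 2597.392 mm³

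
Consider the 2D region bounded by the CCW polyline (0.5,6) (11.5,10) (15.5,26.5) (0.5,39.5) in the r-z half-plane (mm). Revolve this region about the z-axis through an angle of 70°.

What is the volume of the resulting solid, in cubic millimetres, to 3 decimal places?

Profile (r,z), 4 vertices: (0.5,6) (11.5,10) (15.5,26.5) (0.5,39.5)
edge 0: (0.5,6)→(11.5,10)  cross = 0.5·10 − 11.5·6 = -64.0000; (r_i+r_j)·cross = 12·-64.0000 = -768.0000
edge 1: (11.5,10)→(15.5,26.5)  cross = 11.5·26.5 − 15.5·10 = 149.7500; (r_i+r_j)·cross = 27·149.7500 = 4043.2500
edge 2: (15.5,26.5)→(0.5,39.5)  cross = 15.5·39.5 − 0.5·26.5 = 599.0000; (r_i+r_j)·cross = 16·599.0000 = 9584.0000
edge 3: (0.5,39.5)→(0.5,6)  cross = 0.5·6 − 0.5·39.5 = -16.7500; (r_i+r_j)·cross = 1·-16.7500 = -16.7500
Σcross = 668.0000 → A = |Σcross|/2 = 334.0000 mm²
Σ(r_i+r_j)·cross = 12842.5000 → first moment M = |Σ|/6 = 2140.4167
R_c = M/A = 2140.4167/334.0000 = 6.4084 mm
θ = 70° = 1.221730 rad
V = θ·R_c·A = 1.221730·6.4084·334.0000 = 2615.012 mm³

Volume = 2615.012 mm³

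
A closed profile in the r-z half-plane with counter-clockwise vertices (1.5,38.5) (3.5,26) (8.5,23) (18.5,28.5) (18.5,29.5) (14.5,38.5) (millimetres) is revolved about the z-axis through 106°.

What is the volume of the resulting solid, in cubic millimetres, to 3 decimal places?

Volume = 3382.044 mm³

Profile (r,z), 6 vertices: (1.5,38.5) (3.5,26) (8.5,23) (18.5,28.5) (18.5,29.5) (14.5,38.5)
edge 0: (1.5,38.5)→(3.5,26)  cross = 1.5·26 − 3.5·38.5 = -95.7500; (r_i+r_j)·cross = 5·-95.7500 = -478.7500
edge 1: (3.5,26)→(8.5,23)  cross = 3.5·23 − 8.5·26 = -140.5000; (r_i+r_j)·cross = 12·-140.5000 = -1686.0000
edge 2: (8.5,23)→(18.5,28.5)  cross = 8.5·28.5 − 18.5·23 = -183.2500; (r_i+r_j)·cross = 27·-183.2500 = -4947.7500
edge 3: (18.5,28.5)→(18.5,29.5)  cross = 18.5·29.5 − 18.5·28.5 = 18.5000; (r_i+r_j)·cross = 37·18.5000 = 684.5000
edge 4: (18.5,29.5)→(14.5,38.5)  cross = 18.5·38.5 − 14.5·29.5 = 284.5000; (r_i+r_j)·cross = 33·284.5000 = 9388.5000
edge 5: (14.5,38.5)→(1.5,38.5)  cross = 14.5·38.5 − 1.5·38.5 = 500.5000; (r_i+r_j)·cross = 16·500.5000 = 8008.0000
Σcross = 384.0000 → A = |Σcross|/2 = 192.0000 mm²
Σ(r_i+r_j)·cross = 10968.5000 → first moment M = |Σ|/6 = 1828.0833
R_c = M/A = 1828.0833/192.0000 = 9.5213 mm
θ = 106° = 1.850049 rad
V = θ·R_c·A = 1.850049·9.5213·192.0000 = 3382.044 mm³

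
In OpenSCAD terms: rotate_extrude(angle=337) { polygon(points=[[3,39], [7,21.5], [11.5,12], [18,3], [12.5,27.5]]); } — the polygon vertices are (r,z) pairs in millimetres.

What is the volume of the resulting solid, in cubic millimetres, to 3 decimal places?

Profile (r,z), 5 vertices: (3,39) (7,21.5) (11.5,12) (18,3) (12.5,27.5)
edge 0: (3,39)→(7,21.5)  cross = 3·21.5 − 7·39 = -208.5000; (r_i+r_j)·cross = 10·-208.5000 = -2085.0000
edge 1: (7,21.5)→(11.5,12)  cross = 7·12 − 11.5·21.5 = -163.2500; (r_i+r_j)·cross = 18.5·-163.2500 = -3020.1250
edge 2: (11.5,12)→(18,3)  cross = 11.5·3 − 18·12 = -181.5000; (r_i+r_j)·cross = 29.5·-181.5000 = -5354.2500
edge 3: (18,3)→(12.5,27.5)  cross = 18·27.5 − 12.5·3 = 457.5000; (r_i+r_j)·cross = 30.5·457.5000 = 13953.7500
edge 4: (12.5,27.5)→(3,39)  cross = 12.5·39 − 3·27.5 = 405.0000; (r_i+r_j)·cross = 15.5·405.0000 = 6277.5000
Σcross = 309.2500 → A = |Σcross|/2 = 154.6250 mm²
Σ(r_i+r_j)·cross = 9771.8750 → first moment M = |Σ|/6 = 1628.6458
R_c = M/A = 1628.6458/154.6250 = 10.5329 mm
θ = 337° = 5.881760 rad
V = θ·R_c·A = 5.881760·10.5329·154.6250 = 9579.303 mm³

Volume = 9579.303 mm³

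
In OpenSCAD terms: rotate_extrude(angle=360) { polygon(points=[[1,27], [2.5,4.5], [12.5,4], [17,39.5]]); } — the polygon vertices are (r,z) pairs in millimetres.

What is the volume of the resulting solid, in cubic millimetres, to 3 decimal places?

Volume = 20102.397 mm³

Profile (r,z), 4 vertices: (1,27) (2.5,4.5) (12.5,4) (17,39.5)
edge 0: (1,27)→(2.5,4.5)  cross = 1·4.5 − 2.5·27 = -63.0000; (r_i+r_j)·cross = 3.5·-63.0000 = -220.5000
edge 1: (2.5,4.5)→(12.5,4)  cross = 2.5·4 − 12.5·4.5 = -46.2500; (r_i+r_j)·cross = 15·-46.2500 = -693.7500
edge 2: (12.5,4)→(17,39.5)  cross = 12.5·39.5 − 17·4 = 425.7500; (r_i+r_j)·cross = 29.5·425.7500 = 12559.6250
edge 3: (17,39.5)→(1,27)  cross = 17·27 − 1·39.5 = 419.5000; (r_i+r_j)·cross = 18·419.5000 = 7551.0000
Σcross = 736.0000 → A = |Σcross|/2 = 368.0000 mm²
Σ(r_i+r_j)·cross = 19196.3750 → first moment M = |Σ|/6 = 3199.3958
R_c = M/A = 3199.3958/368.0000 = 8.6940 mm
θ = 360° = 6.283185 rad
V = θ·R_c·A = 6.283185·8.6940·368.0000 = 20102.397 mm³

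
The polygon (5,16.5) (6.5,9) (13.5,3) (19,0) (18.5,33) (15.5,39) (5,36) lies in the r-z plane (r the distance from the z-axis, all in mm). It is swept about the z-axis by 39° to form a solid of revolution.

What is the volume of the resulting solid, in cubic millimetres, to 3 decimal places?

Profile (r,z), 7 vertices: (5,16.5) (6.5,9) (13.5,3) (19,0) (18.5,33) (15.5,39) (5,36)
edge 0: (5,16.5)→(6.5,9)  cross = 5·9 − 6.5·16.5 = -62.2500; (r_i+r_j)·cross = 11.5·-62.2500 = -715.8750
edge 1: (6.5,9)→(13.5,3)  cross = 6.5·3 − 13.5·9 = -102.0000; (r_i+r_j)·cross = 20·-102.0000 = -2040.0000
edge 2: (13.5,3)→(19,0)  cross = 13.5·0 − 19·3 = -57.0000; (r_i+r_j)·cross = 32.5·-57.0000 = -1852.5000
edge 3: (19,0)→(18.5,33)  cross = 19·33 − 18.5·0 = 627.0000; (r_i+r_j)·cross = 37.5·627.0000 = 23512.5000
edge 4: (18.5,33)→(15.5,39)  cross = 18.5·39 − 15.5·33 = 210.0000; (r_i+r_j)·cross = 34·210.0000 = 7140.0000
edge 5: (15.5,39)→(5,36)  cross = 15.5·36 − 5·39 = 363.0000; (r_i+r_j)·cross = 20.5·363.0000 = 7441.5000
edge 6: (5,36)→(5,16.5)  cross = 5·16.5 − 5·36 = -97.5000; (r_i+r_j)·cross = 10·-97.5000 = -975.0000
Σcross = 881.2500 → A = |Σcross|/2 = 440.6250 mm²
Σ(r_i+r_j)·cross = 32510.6250 → first moment M = |Σ|/6 = 5418.4375
R_c = M/A = 5418.4375/440.6250 = 12.2972 mm
θ = 39° = 0.680678 rad
V = θ·R_c·A = 0.680678·12.2972·440.6250 = 3688.213 mm³

Volume = 3688.213 mm³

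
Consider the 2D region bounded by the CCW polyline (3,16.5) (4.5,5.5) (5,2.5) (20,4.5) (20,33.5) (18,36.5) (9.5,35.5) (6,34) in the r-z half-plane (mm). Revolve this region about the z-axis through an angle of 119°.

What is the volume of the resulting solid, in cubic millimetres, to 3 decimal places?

Volume = 12622.917 mm³

Profile (r,z), 8 vertices: (3,16.5) (4.5,5.5) (5,2.5) (20,4.5) (20,33.5) (18,36.5) (9.5,35.5) (6,34)
edge 0: (3,16.5)→(4.5,5.5)  cross = 3·5.5 − 4.5·16.5 = -57.7500; (r_i+r_j)·cross = 7.5·-57.7500 = -433.1250
edge 1: (4.5,5.5)→(5,2.5)  cross = 4.5·2.5 − 5·5.5 = -16.2500; (r_i+r_j)·cross = 9.5·-16.2500 = -154.3750
edge 2: (5,2.5)→(20,4.5)  cross = 5·4.5 − 20·2.5 = -27.5000; (r_i+r_j)·cross = 25·-27.5000 = -687.5000
edge 3: (20,4.5)→(20,33.5)  cross = 20·33.5 − 20·4.5 = 580.0000; (r_i+r_j)·cross = 40·580.0000 = 23200.0000
edge 4: (20,33.5)→(18,36.5)  cross = 20·36.5 − 18·33.5 = 127.0000; (r_i+r_j)·cross = 38·127.0000 = 4826.0000
edge 5: (18,36.5)→(9.5,35.5)  cross = 18·35.5 − 9.5·36.5 = 292.2500; (r_i+r_j)·cross = 27.5·292.2500 = 8036.8750
edge 6: (9.5,35.5)→(6,34)  cross = 9.5·34 − 6·35.5 = 110.0000; (r_i+r_j)·cross = 15.5·110.0000 = 1705.0000
edge 7: (6,34)→(3,16.5)  cross = 6·16.5 − 3·34 = -3.0000; (r_i+r_j)·cross = 9·-3.0000 = -27.0000
Σcross = 1004.7500 → A = |Σcross|/2 = 502.3750 mm²
Σ(r_i+r_j)·cross = 36465.8750 → first moment M = |Σ|/6 = 6077.6458
R_c = M/A = 6077.6458/502.3750 = 12.0978 mm
θ = 119° = 2.076942 rad
V = θ·R_c·A = 2.076942·12.0978·502.3750 = 12622.917 mm³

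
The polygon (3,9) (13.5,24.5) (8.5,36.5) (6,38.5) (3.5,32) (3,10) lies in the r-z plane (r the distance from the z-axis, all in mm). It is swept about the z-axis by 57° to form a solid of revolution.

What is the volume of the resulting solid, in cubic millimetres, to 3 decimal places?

Volume = 1188.168 mm³

Profile (r,z), 6 vertices: (3,9) (13.5,24.5) (8.5,36.5) (6,38.5) (3.5,32) (3,10)
edge 0: (3,9)→(13.5,24.5)  cross = 3·24.5 − 13.5·9 = -48.0000; (r_i+r_j)·cross = 16.5·-48.0000 = -792.0000
edge 1: (13.5,24.5)→(8.5,36.5)  cross = 13.5·36.5 − 8.5·24.5 = 284.5000; (r_i+r_j)·cross = 22·284.5000 = 6259.0000
edge 2: (8.5,36.5)→(6,38.5)  cross = 8.5·38.5 − 6·36.5 = 108.2500; (r_i+r_j)·cross = 14.5·108.2500 = 1569.6250
edge 3: (6,38.5)→(3.5,32)  cross = 6·32 − 3.5·38.5 = 57.2500; (r_i+r_j)·cross = 9.5·57.2500 = 543.8750
edge 4: (3.5,32)→(3,10)  cross = 3.5·10 − 3·32 = -61.0000; (r_i+r_j)·cross = 6.5·-61.0000 = -396.5000
edge 5: (3,10)→(3,9)  cross = 3·9 − 3·10 = -3.0000; (r_i+r_j)·cross = 6·-3.0000 = -18.0000
Σcross = 338.0000 → A = |Σcross|/2 = 169.0000 mm²
Σ(r_i+r_j)·cross = 7166.0000 → first moment M = |Σ|/6 = 1194.3333
R_c = M/A = 1194.3333/169.0000 = 7.0671 mm
θ = 57° = 0.994838 rad
V = θ·R_c·A = 0.994838·7.0671·169.0000 = 1188.168 mm³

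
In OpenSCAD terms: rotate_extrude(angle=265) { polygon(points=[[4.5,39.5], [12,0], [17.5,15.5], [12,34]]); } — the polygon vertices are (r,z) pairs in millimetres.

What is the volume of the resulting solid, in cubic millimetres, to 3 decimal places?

Volume = 11584.390 mm³

Profile (r,z), 4 vertices: (4.5,39.5) (12,0) (17.5,15.5) (12,34)
edge 0: (4.5,39.5)→(12,0)  cross = 4.5·0 − 12·39.5 = -474.0000; (r_i+r_j)·cross = 16.5·-474.0000 = -7821.0000
edge 1: (12,0)→(17.5,15.5)  cross = 12·15.5 − 17.5·0 = 186.0000; (r_i+r_j)·cross = 29.5·186.0000 = 5487.0000
edge 2: (17.5,15.5)→(12,34)  cross = 17.5·34 − 12·15.5 = 409.0000; (r_i+r_j)·cross = 29.5·409.0000 = 12065.5000
edge 3: (12,34)→(4.5,39.5)  cross = 12·39.5 − 4.5·34 = 321.0000; (r_i+r_j)·cross = 16.5·321.0000 = 5296.5000
Σcross = 442.0000 → A = |Σcross|/2 = 221.0000 mm²
Σ(r_i+r_j)·cross = 15028.0000 → first moment M = |Σ|/6 = 2504.6667
R_c = M/A = 2504.6667/221.0000 = 11.3333 mm
θ = 265° = 4.625123 rad
V = θ·R_c·A = 4.625123·11.3333·221.0000 = 11584.390 mm³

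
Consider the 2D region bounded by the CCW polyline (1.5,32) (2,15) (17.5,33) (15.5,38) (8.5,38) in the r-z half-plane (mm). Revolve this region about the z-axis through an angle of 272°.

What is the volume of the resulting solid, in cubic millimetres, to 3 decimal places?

Volume = 7613.475 mm³

Profile (r,z), 5 vertices: (1.5,32) (2,15) (17.5,33) (15.5,38) (8.5,38)
edge 0: (1.5,32)→(2,15)  cross = 1.5·15 − 2·32 = -41.5000; (r_i+r_j)·cross = 3.5·-41.5000 = -145.2500
edge 1: (2,15)→(17.5,33)  cross = 2·33 − 17.5·15 = -196.5000; (r_i+r_j)·cross = 19.5·-196.5000 = -3831.7500
edge 2: (17.5,33)→(15.5,38)  cross = 17.5·38 − 15.5·33 = 153.5000; (r_i+r_j)·cross = 33·153.5000 = 5065.5000
edge 3: (15.5,38)→(8.5,38)  cross = 15.5·38 − 8.5·38 = 266.0000; (r_i+r_j)·cross = 24·266.0000 = 6384.0000
edge 4: (8.5,38)→(1.5,32)  cross = 8.5·32 − 1.5·38 = 215.0000; (r_i+r_j)·cross = 10·215.0000 = 2150.0000
Σcross = 396.5000 → A = |Σcross|/2 = 198.2500 mm²
Σ(r_i+r_j)·cross = 9622.5000 → first moment M = |Σ|/6 = 1603.7500
R_c = M/A = 1603.7500/198.2500 = 8.0895 mm
θ = 272° = 4.747296 rad
V = θ·R_c·A = 4.747296·8.0895·198.2500 = 7613.475 mm³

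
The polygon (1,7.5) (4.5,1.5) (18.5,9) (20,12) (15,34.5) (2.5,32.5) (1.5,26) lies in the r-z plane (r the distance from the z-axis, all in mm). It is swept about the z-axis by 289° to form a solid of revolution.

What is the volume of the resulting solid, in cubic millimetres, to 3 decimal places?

Volume = 22389.377 mm³

Profile (r,z), 7 vertices: (1,7.5) (4.5,1.5) (18.5,9) (20,12) (15,34.5) (2.5,32.5) (1.5,26)
edge 0: (1,7.5)→(4.5,1.5)  cross = 1·1.5 − 4.5·7.5 = -32.2500; (r_i+r_j)·cross = 5.5·-32.2500 = -177.3750
edge 1: (4.5,1.5)→(18.5,9)  cross = 4.5·9 − 18.5·1.5 = 12.7500; (r_i+r_j)·cross = 23·12.7500 = 293.2500
edge 2: (18.5,9)→(20,12)  cross = 18.5·12 − 20·9 = 42.0000; (r_i+r_j)·cross = 38.5·42.0000 = 1617.0000
edge 3: (20,12)→(15,34.5)  cross = 20·34.5 − 15·12 = 510.0000; (r_i+r_j)·cross = 35·510.0000 = 17850.0000
edge 4: (15,34.5)→(2.5,32.5)  cross = 15·32.5 − 2.5·34.5 = 401.2500; (r_i+r_j)·cross = 17.5·401.2500 = 7021.8750
edge 5: (2.5,32.5)→(1.5,26)  cross = 2.5·26 − 1.5·32.5 = 16.2500; (r_i+r_j)·cross = 4·16.2500 = 65.0000
edge 6: (1.5,26)→(1,7.5)  cross = 1.5·7.5 − 1·26 = -14.7500; (r_i+r_j)·cross = 2.5·-14.7500 = -36.8750
Σcross = 935.2500 → A = |Σcross|/2 = 467.6250 mm²
Σ(r_i+r_j)·cross = 26632.8750 → first moment M = |Σ|/6 = 4438.8125
R_c = M/A = 4438.8125/467.6250 = 9.4922 mm
θ = 289° = 5.044002 rad
V = θ·R_c·A = 5.044002·9.4922·467.6250 = 22389.377 mm³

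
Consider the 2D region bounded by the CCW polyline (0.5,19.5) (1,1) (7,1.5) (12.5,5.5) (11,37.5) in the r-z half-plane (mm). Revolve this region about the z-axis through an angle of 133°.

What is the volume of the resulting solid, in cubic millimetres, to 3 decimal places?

Profile (r,z), 5 vertices: (0.5,19.5) (1,1) (7,1.5) (12.5,5.5) (11,37.5)
edge 0: (0.5,19.5)→(1,1)  cross = 0.5·1 − 1·19.5 = -19.0000; (r_i+r_j)·cross = 1.5·-19.0000 = -28.5000
edge 1: (1,1)→(7,1.5)  cross = 1·1.5 − 7·1 = -5.5000; (r_i+r_j)·cross = 8·-5.5000 = -44.0000
edge 2: (7,1.5)→(12.5,5.5)  cross = 7·5.5 − 12.5·1.5 = 19.7500; (r_i+r_j)·cross = 19.5·19.7500 = 385.1250
edge 3: (12.5,5.5)→(11,37.5)  cross = 12.5·37.5 − 11·5.5 = 408.2500; (r_i+r_j)·cross = 23.5·408.2500 = 9593.8750
edge 4: (11,37.5)→(0.5,19.5)  cross = 11·19.5 − 0.5·37.5 = 195.7500; (r_i+r_j)·cross = 11.5·195.7500 = 2251.1250
Σcross = 599.2500 → A = |Σcross|/2 = 299.6250 mm²
Σ(r_i+r_j)·cross = 12157.6250 → first moment M = |Σ|/6 = 2026.2708
R_c = M/A = 2026.2708/299.6250 = 6.7627 mm
θ = 133° = 2.321288 rad
V = θ·R_c·A = 2.321288·6.7627·299.6250 = 4703.558 mm³

Volume = 4703.558 mm³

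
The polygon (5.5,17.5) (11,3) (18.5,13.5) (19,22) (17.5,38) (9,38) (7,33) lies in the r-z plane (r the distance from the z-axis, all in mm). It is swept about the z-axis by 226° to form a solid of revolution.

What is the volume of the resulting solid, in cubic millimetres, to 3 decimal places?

Volume = 17159.482 mm³

Profile (r,z), 7 vertices: (5.5,17.5) (11,3) (18.5,13.5) (19,22) (17.5,38) (9,38) (7,33)
edge 0: (5.5,17.5)→(11,3)  cross = 5.5·3 − 11·17.5 = -176.0000; (r_i+r_j)·cross = 16.5·-176.0000 = -2904.0000
edge 1: (11,3)→(18.5,13.5)  cross = 11·13.5 − 18.5·3 = 93.0000; (r_i+r_j)·cross = 29.5·93.0000 = 2743.5000
edge 2: (18.5,13.5)→(19,22)  cross = 18.5·22 − 19·13.5 = 150.5000; (r_i+r_j)·cross = 37.5·150.5000 = 5643.7500
edge 3: (19,22)→(17.5,38)  cross = 19·38 − 17.5·22 = 337.0000; (r_i+r_j)·cross = 36.5·337.0000 = 12300.5000
edge 4: (17.5,38)→(9,38)  cross = 17.5·38 − 9·38 = 323.0000; (r_i+r_j)·cross = 26.5·323.0000 = 8559.5000
edge 5: (9,38)→(7,33)  cross = 9·33 − 7·38 = 31.0000; (r_i+r_j)·cross = 16·31.0000 = 496.0000
edge 6: (7,33)→(5.5,17.5)  cross = 7·17.5 − 5.5·33 = -59.0000; (r_i+r_j)·cross = 12.5·-59.0000 = -737.5000
Σcross = 699.5000 → A = |Σcross|/2 = 349.7500 mm²
Σ(r_i+r_j)·cross = 26101.7500 → first moment M = |Σ|/6 = 4350.2917
R_c = M/A = 4350.2917/349.7500 = 12.4383 mm
θ = 226° = 3.944444 rad
V = θ·R_c·A = 3.944444·12.4383·349.7500 = 17159.482 mm³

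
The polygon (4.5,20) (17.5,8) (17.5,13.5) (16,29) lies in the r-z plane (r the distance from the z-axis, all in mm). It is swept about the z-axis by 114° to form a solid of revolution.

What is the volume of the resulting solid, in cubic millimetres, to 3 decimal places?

Profile (r,z), 4 vertices: (4.5,20) (17.5,8) (17.5,13.5) (16,29)
edge 0: (4.5,20)→(17.5,8)  cross = 4.5·8 − 17.5·20 = -314.0000; (r_i+r_j)·cross = 22·-314.0000 = -6908.0000
edge 1: (17.5,8)→(17.5,13.5)  cross = 17.5·13.5 − 17.5·8 = 96.2500; (r_i+r_j)·cross = 35·96.2500 = 3368.7500
edge 2: (17.5,13.5)→(16,29)  cross = 17.5·29 − 16·13.5 = 291.5000; (r_i+r_j)·cross = 33.5·291.5000 = 9765.2500
edge 3: (16,29)→(4.5,20)  cross = 16·20 − 4.5·29 = 189.5000; (r_i+r_j)·cross = 20.5·189.5000 = 3884.7500
Σcross = 263.2500 → A = |Σcross|/2 = 131.6250 mm²
Σ(r_i+r_j)·cross = 10110.7500 → first moment M = |Σ|/6 = 1685.1250
R_c = M/A = 1685.1250/131.6250 = 12.8025 mm
θ = 114° = 1.989675 rad
V = θ·R_c·A = 1.989675·12.8025·131.6250 = 3352.852 mm³

Volume = 3352.852 mm³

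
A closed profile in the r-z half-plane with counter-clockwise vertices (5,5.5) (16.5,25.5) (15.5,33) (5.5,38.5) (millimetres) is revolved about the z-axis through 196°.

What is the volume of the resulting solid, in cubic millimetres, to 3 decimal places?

Volume = 7173.940 mm³

Profile (r,z), 4 vertices: (5,5.5) (16.5,25.5) (15.5,33) (5.5,38.5)
edge 0: (5,5.5)→(16.5,25.5)  cross = 5·25.5 − 16.5·5.5 = 36.7500; (r_i+r_j)·cross = 21.5·36.7500 = 790.1250
edge 1: (16.5,25.5)→(15.5,33)  cross = 16.5·33 − 15.5·25.5 = 149.2500; (r_i+r_j)·cross = 32·149.2500 = 4776.0000
edge 2: (15.5,33)→(5.5,38.5)  cross = 15.5·38.5 − 5.5·33 = 415.2500; (r_i+r_j)·cross = 21·415.2500 = 8720.2500
edge 3: (5.5,38.5)→(5,5.5)  cross = 5.5·5.5 − 5·38.5 = -162.2500; (r_i+r_j)·cross = 10.5·-162.2500 = -1703.6250
Σcross = 439.0000 → A = |Σcross|/2 = 219.5000 mm²
Σ(r_i+r_j)·cross = 12582.7500 → first moment M = |Σ|/6 = 2097.1250
R_c = M/A = 2097.1250/219.5000 = 9.5541 mm
θ = 196° = 3.420845 rad
V = θ·R_c·A = 3.420845·9.5541·219.5000 = 7173.940 mm³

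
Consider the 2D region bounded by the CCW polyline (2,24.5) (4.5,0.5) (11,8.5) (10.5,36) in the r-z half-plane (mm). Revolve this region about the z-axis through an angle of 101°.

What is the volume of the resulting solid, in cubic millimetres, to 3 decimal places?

Volume = 2558.459 mm³

Profile (r,z), 4 vertices: (2,24.5) (4.5,0.5) (11,8.5) (10.5,36)
edge 0: (2,24.5)→(4.5,0.5)  cross = 2·0.5 − 4.5·24.5 = -109.2500; (r_i+r_j)·cross = 6.5·-109.2500 = -710.1250
edge 1: (4.5,0.5)→(11,8.5)  cross = 4.5·8.5 − 11·0.5 = 32.7500; (r_i+r_j)·cross = 15.5·32.7500 = 507.6250
edge 2: (11,8.5)→(10.5,36)  cross = 11·36 − 10.5·8.5 = 306.7500; (r_i+r_j)·cross = 21.5·306.7500 = 6595.1250
edge 3: (10.5,36)→(2,24.5)  cross = 10.5·24.5 − 2·36 = 185.2500; (r_i+r_j)·cross = 12.5·185.2500 = 2315.6250
Σcross = 415.5000 → A = |Σcross|/2 = 207.7500 mm²
Σ(r_i+r_j)·cross = 8708.2500 → first moment M = |Σ|/6 = 1451.3750
R_c = M/A = 1451.3750/207.7500 = 6.9862 mm
θ = 101° = 1.762783 rad
V = θ·R_c·A = 1.762783·6.9862·207.7500 = 2558.459 mm³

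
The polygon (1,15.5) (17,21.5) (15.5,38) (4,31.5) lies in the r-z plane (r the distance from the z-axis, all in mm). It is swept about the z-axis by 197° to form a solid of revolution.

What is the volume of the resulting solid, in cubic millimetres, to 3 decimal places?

Volume = 7173.294 mm³

Profile (r,z), 4 vertices: (1,15.5) (17,21.5) (15.5,38) (4,31.5)
edge 0: (1,15.5)→(17,21.5)  cross = 1·21.5 − 17·15.5 = -242.0000; (r_i+r_j)·cross = 18·-242.0000 = -4356.0000
edge 1: (17,21.5)→(15.5,38)  cross = 17·38 − 15.5·21.5 = 312.7500; (r_i+r_j)·cross = 32.5·312.7500 = 10164.3750
edge 2: (15.5,38)→(4,31.5)  cross = 15.5·31.5 − 4·38 = 336.2500; (r_i+r_j)·cross = 19.5·336.2500 = 6556.8750
edge 3: (4,31.5)→(1,15.5)  cross = 4·15.5 − 1·31.5 = 30.5000; (r_i+r_j)·cross = 5·30.5000 = 152.5000
Σcross = 437.5000 → A = |Σcross|/2 = 218.7500 mm²
Σ(r_i+r_j)·cross = 12517.7500 → first moment M = |Σ|/6 = 2086.2917
R_c = M/A = 2086.2917/218.7500 = 9.5373 mm
θ = 197° = 3.438299 rad
V = θ·R_c·A = 3.438299·9.5373·218.7500 = 7173.294 mm³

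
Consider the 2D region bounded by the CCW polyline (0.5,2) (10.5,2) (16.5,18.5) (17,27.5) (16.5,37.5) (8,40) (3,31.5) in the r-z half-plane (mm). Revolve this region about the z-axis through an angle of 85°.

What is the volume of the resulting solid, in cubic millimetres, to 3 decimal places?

Profile (r,z), 7 vertices: (0.5,2) (10.5,2) (16.5,18.5) (17,27.5) (16.5,37.5) (8,40) (3,31.5)
edge 0: (0.5,2)→(10.5,2)  cross = 0.5·2 − 10.5·2 = -20.0000; (r_i+r_j)·cross = 11·-20.0000 = -220.0000
edge 1: (10.5,2)→(16.5,18.5)  cross = 10.5·18.5 − 16.5·2 = 161.2500; (r_i+r_j)·cross = 27·161.2500 = 4353.7500
edge 2: (16.5,18.5)→(17,27.5)  cross = 16.5·27.5 − 17·18.5 = 139.2500; (r_i+r_j)·cross = 33.5·139.2500 = 4664.8750
edge 3: (17,27.5)→(16.5,37.5)  cross = 17·37.5 − 16.5·27.5 = 183.7500; (r_i+r_j)·cross = 33.5·183.7500 = 6155.6250
edge 4: (16.5,37.5)→(8,40)  cross = 16.5·40 − 8·37.5 = 360.0000; (r_i+r_j)·cross = 24.5·360.0000 = 8820.0000
edge 5: (8,40)→(3,31.5)  cross = 8·31.5 − 3·40 = 132.0000; (r_i+r_j)·cross = 11·132.0000 = 1452.0000
edge 6: (3,31.5)→(0.5,2)  cross = 3·2 − 0.5·31.5 = -9.7500; (r_i+r_j)·cross = 3.5·-9.7500 = -34.1250
Σcross = 946.5000 → A = |Σcross|/2 = 473.2500 mm²
Σ(r_i+r_j)·cross = 25192.1250 → first moment M = |Σ|/6 = 4198.6875
R_c = M/A = 4198.6875/473.2500 = 8.8720 mm
θ = 85° = 1.483530 rad
V = θ·R_c·A = 1.483530·8.8720·473.2500 = 6228.878 mm³

Volume = 6228.878 mm³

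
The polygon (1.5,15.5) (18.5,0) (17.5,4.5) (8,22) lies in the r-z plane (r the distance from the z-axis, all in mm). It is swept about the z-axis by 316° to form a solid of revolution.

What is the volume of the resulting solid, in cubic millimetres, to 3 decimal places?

Volume = 6458.347 mm³

Profile (r,z), 4 vertices: (1.5,15.5) (18.5,0) (17.5,4.5) (8,22)
edge 0: (1.5,15.5)→(18.5,0)  cross = 1.5·0 − 18.5·15.5 = -286.7500; (r_i+r_j)·cross = 20·-286.7500 = -5735.0000
edge 1: (18.5,0)→(17.5,4.5)  cross = 18.5·4.5 − 17.5·0 = 83.2500; (r_i+r_j)·cross = 36·83.2500 = 2997.0000
edge 2: (17.5,4.5)→(8,22)  cross = 17.5·22 − 8·4.5 = 349.0000; (r_i+r_j)·cross = 25.5·349.0000 = 8899.5000
edge 3: (8,22)→(1.5,15.5)  cross = 8·15.5 − 1.5·22 = 91.0000; (r_i+r_j)·cross = 9.5·91.0000 = 864.5000
Σcross = 236.5000 → A = |Σcross|/2 = 118.2500 mm²
Σ(r_i+r_j)·cross = 7026.0000 → first moment M = |Σ|/6 = 1171.0000
R_c = M/A = 1171.0000/118.2500 = 9.9027 mm
θ = 316° = 5.515240 rad
V = θ·R_c·A = 5.515240·9.9027·118.2500 = 6458.347 mm³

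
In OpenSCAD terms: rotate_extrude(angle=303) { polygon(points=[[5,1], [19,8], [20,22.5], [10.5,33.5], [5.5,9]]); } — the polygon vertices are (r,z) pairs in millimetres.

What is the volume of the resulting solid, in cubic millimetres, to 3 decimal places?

Profile (r,z), 5 vertices: (5,1) (19,8) (20,22.5) (10.5,33.5) (5.5,9)
edge 0: (5,1)→(19,8)  cross = 5·8 − 19·1 = 21.0000; (r_i+r_j)·cross = 24·21.0000 = 504.0000
edge 1: (19,8)→(20,22.5)  cross = 19·22.5 − 20·8 = 267.5000; (r_i+r_j)·cross = 39·267.5000 = 10432.5000
edge 2: (20,22.5)→(10.5,33.5)  cross = 20·33.5 − 10.5·22.5 = 433.7500; (r_i+r_j)·cross = 30.5·433.7500 = 13229.3750
edge 3: (10.5,33.5)→(5.5,9)  cross = 10.5·9 − 5.5·33.5 = -89.7500; (r_i+r_j)·cross = 16·-89.7500 = -1436.0000
edge 4: (5.5,9)→(5,1)  cross = 5.5·1 − 5·9 = -39.5000; (r_i+r_j)·cross = 10.5·-39.5000 = -414.7500
Σcross = 593.0000 → A = |Σcross|/2 = 296.5000 mm²
Σ(r_i+r_j)·cross = 22315.1250 → first moment M = |Σ|/6 = 3719.1875
R_c = M/A = 3719.1875/296.5000 = 12.5436 mm
θ = 303° = 5.288348 rad
V = θ·R_c·A = 5.288348·12.5436·296.5000 = 19668.356 mm³

Volume = 19668.356 mm³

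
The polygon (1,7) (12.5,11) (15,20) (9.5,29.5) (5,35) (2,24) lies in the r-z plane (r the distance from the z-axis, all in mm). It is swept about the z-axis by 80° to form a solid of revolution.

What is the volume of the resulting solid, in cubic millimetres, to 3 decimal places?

Volume = 2441.948 mm³

Profile (r,z), 6 vertices: (1,7) (12.5,11) (15,20) (9.5,29.5) (5,35) (2,24)
edge 0: (1,7)→(12.5,11)  cross = 1·11 − 12.5·7 = -76.5000; (r_i+r_j)·cross = 13.5·-76.5000 = -1032.7500
edge 1: (12.5,11)→(15,20)  cross = 12.5·20 − 15·11 = 85.0000; (r_i+r_j)·cross = 27.5·85.0000 = 2337.5000
edge 2: (15,20)→(9.5,29.5)  cross = 15·29.5 − 9.5·20 = 252.5000; (r_i+r_j)·cross = 24.5·252.5000 = 6186.2500
edge 3: (9.5,29.5)→(5,35)  cross = 9.5·35 − 5·29.5 = 185.0000; (r_i+r_j)·cross = 14.5·185.0000 = 2682.5000
edge 4: (5,35)→(2,24)  cross = 5·24 − 2·35 = 50.0000; (r_i+r_j)·cross = 7·50.0000 = 350.0000
edge 5: (2,24)→(1,7)  cross = 2·7 − 1·24 = -10.0000; (r_i+r_j)·cross = 3·-10.0000 = -30.0000
Σcross = 486.0000 → A = |Σcross|/2 = 243.0000 mm²
Σ(r_i+r_j)·cross = 10493.5000 → first moment M = |Σ|/6 = 1748.9167
R_c = M/A = 1748.9167/243.0000 = 7.1972 mm
θ = 80° = 1.396263 rad
V = θ·R_c·A = 1.396263·7.1972·243.0000 = 2441.948 mm³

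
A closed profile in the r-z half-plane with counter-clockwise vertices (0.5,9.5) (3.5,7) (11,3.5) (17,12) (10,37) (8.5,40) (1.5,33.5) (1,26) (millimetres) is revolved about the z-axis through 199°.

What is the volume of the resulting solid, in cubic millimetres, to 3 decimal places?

Volume = 10739.657 mm³

Profile (r,z), 8 vertices: (0.5,9.5) (3.5,7) (11,3.5) (17,12) (10,37) (8.5,40) (1.5,33.5) (1,26)
edge 0: (0.5,9.5)→(3.5,7)  cross = 0.5·7 − 3.5·9.5 = -29.7500; (r_i+r_j)·cross = 4·-29.7500 = -119.0000
edge 1: (3.5,7)→(11,3.5)  cross = 3.5·3.5 − 11·7 = -64.7500; (r_i+r_j)·cross = 14.5·-64.7500 = -938.8750
edge 2: (11,3.5)→(17,12)  cross = 11·12 − 17·3.5 = 72.5000; (r_i+r_j)·cross = 28·72.5000 = 2030.0000
edge 3: (17,12)→(10,37)  cross = 17·37 − 10·12 = 509.0000; (r_i+r_j)·cross = 27·509.0000 = 13743.0000
edge 4: (10,37)→(8.5,40)  cross = 10·40 − 8.5·37 = 85.5000; (r_i+r_j)·cross = 18.5·85.5000 = 1581.7500
edge 5: (8.5,40)→(1.5,33.5)  cross = 8.5·33.5 − 1.5·40 = 224.7500; (r_i+r_j)·cross = 10·224.7500 = 2247.5000
edge 6: (1.5,33.5)→(1,26)  cross = 1.5·26 − 1·33.5 = 5.5000; (r_i+r_j)·cross = 2.5·5.5000 = 13.7500
edge 7: (1,26)→(0.5,9.5)  cross = 1·9.5 − 0.5·26 = -3.5000; (r_i+r_j)·cross = 1.5·-3.5000 = -5.2500
Σcross = 799.2500 → A = |Σcross|/2 = 399.6250 mm²
Σ(r_i+r_j)·cross = 18552.8750 → first moment M = |Σ|/6 = 3092.1458
R_c = M/A = 3092.1458/399.6250 = 7.7376 mm
θ = 199° = 3.473205 rad
V = θ·R_c·A = 3.473205·7.7376·399.6250 = 10739.657 mm³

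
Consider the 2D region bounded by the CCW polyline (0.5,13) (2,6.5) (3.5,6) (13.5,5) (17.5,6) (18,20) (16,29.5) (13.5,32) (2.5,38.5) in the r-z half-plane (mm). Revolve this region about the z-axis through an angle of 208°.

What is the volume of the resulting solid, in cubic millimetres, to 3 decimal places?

Volume = 15004.799 mm³

Profile (r,z), 9 vertices: (0.5,13) (2,6.5) (3.5,6) (13.5,5) (17.5,6) (18,20) (16,29.5) (13.5,32) (2.5,38.5)
edge 0: (0.5,13)→(2,6.5)  cross = 0.5·6.5 − 2·13 = -22.7500; (r_i+r_j)·cross = 2.5·-22.7500 = -56.8750
edge 1: (2,6.5)→(3.5,6)  cross = 2·6 − 3.5·6.5 = -10.7500; (r_i+r_j)·cross = 5.5·-10.7500 = -59.1250
edge 2: (3.5,6)→(13.5,5)  cross = 3.5·5 − 13.5·6 = -63.5000; (r_i+r_j)·cross = 17·-63.5000 = -1079.5000
edge 3: (13.5,5)→(17.5,6)  cross = 13.5·6 − 17.5·5 = -6.5000; (r_i+r_j)·cross = 31·-6.5000 = -201.5000
edge 4: (17.5,6)→(18,20)  cross = 17.5·20 − 18·6 = 242.0000; (r_i+r_j)·cross = 35.5·242.0000 = 8591.0000
edge 5: (18,20)→(16,29.5)  cross = 18·29.5 − 16·20 = 211.0000; (r_i+r_j)·cross = 34·211.0000 = 7174.0000
edge 6: (16,29.5)→(13.5,32)  cross = 16·32 − 13.5·29.5 = 113.7500; (r_i+r_j)·cross = 29.5·113.7500 = 3355.6250
edge 7: (13.5,32)→(2.5,38.5)  cross = 13.5·38.5 − 2.5·32 = 439.7500; (r_i+r_j)·cross = 16·439.7500 = 7036.0000
edge 8: (2.5,38.5)→(0.5,13)  cross = 2.5·13 − 0.5·38.5 = 13.2500; (r_i+r_j)·cross = 3·13.2500 = 39.7500
Σcross = 916.2500 → A = |Σcross|/2 = 458.1250 mm²
Σ(r_i+r_j)·cross = 24799.3750 → first moment M = |Σ|/6 = 4133.2292
R_c = M/A = 4133.2292/458.1250 = 9.0221 mm
θ = 208° = 3.630285 rad
V = θ·R_c·A = 3.630285·9.0221·458.1250 = 15004.799 mm³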